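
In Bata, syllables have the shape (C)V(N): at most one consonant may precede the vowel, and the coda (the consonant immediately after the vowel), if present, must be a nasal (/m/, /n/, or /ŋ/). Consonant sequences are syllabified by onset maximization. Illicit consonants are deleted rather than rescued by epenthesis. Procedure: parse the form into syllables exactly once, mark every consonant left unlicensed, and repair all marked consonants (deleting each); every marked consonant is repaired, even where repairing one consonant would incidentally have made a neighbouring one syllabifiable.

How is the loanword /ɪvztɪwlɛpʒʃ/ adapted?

Syllabifying with onset maximization leaves /v/, /z/, /w/, /p/, /ʒ/, /ʃ/ stranded (only a nasal (/m/, /n/, or /ŋ/) is licensed in coda position; onsets are limited to one consonant).
Deletion applies to /v/, /z/, /w/, /p/, /ʒ/, /ʃ/.

ɪtɪlɛ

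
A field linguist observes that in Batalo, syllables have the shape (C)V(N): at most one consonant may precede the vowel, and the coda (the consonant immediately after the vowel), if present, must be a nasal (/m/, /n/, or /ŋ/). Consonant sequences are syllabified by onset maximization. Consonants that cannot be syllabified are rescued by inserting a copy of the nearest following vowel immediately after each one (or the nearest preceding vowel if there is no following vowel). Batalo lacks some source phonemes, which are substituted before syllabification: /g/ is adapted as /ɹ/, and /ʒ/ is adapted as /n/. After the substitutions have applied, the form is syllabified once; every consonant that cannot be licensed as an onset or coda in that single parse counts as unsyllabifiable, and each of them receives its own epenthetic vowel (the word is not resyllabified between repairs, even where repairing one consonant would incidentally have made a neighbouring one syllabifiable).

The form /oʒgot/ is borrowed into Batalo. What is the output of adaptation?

Substitution: /ʒ/ → /n/, /g/ → /ɹ/, giving /onɹot/.
Syllabifying with onset maximization leaves /t/ stranded (only a nasal (/m/, /n/, or /ŋ/) is licensed in coda position; onsets are limited to one consonant).
Epenthesis after each stranded consonant: /t/ → /to/.

onɹoto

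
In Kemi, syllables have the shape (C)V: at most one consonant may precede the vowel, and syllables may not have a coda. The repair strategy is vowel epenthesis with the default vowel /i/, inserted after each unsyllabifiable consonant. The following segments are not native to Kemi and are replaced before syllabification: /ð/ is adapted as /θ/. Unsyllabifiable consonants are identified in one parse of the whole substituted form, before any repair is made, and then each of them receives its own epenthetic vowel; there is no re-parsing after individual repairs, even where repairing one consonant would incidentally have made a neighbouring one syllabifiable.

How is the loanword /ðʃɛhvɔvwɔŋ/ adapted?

θiʃɛhivɔviwɔŋi

Substitution: /ð/ → /θ/, giving /θʃɛhvɔvwɔŋ/.
Syllabifying with onset maximization leaves /θ/, /h/, /v/, /ŋ/ stranded (no codas are permitted; onsets are limited to one consonant).
Inserting the epenthetic vowel yields /θ/ → /θi/, /h/ → /hi/, /v/ → /vi/, /ŋ/ → /ŋi/.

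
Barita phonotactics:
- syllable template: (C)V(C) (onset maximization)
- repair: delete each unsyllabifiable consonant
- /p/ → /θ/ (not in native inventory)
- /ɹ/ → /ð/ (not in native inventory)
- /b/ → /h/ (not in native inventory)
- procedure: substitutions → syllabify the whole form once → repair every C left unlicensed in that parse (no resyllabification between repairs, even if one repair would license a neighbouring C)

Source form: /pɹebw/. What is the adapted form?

Substitution: /p/ → /θ/, /ɹ/ → /ð/, /b/ → /h/, giving /θðehw/.
The consonants /θ/, /w/ cannot be parsed into a legal (C)V(C) syllable (at most one coda consonant is licensed; onsets are limited to one consonant).
Each unlicensed consonant is deleted: /θ/, /w/.

ðeh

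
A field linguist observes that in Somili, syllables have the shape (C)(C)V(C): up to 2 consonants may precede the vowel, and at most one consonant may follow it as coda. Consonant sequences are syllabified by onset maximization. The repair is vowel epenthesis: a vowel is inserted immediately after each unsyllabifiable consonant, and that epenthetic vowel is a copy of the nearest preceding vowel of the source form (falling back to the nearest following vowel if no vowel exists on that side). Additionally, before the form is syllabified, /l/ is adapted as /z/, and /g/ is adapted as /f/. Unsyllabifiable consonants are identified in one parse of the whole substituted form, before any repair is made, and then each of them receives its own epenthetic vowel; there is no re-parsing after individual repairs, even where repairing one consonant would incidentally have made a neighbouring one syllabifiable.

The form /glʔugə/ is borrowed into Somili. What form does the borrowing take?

Substitution: /g/ → /f/, /l/ → /z/, giving /fzʔufə/.
Syllabifying with onset maximization leaves /f/ stranded (at most one coda consonant is licensed; onsets may contain at most 2 consonants).
Inserting the epenthetic vowel yields /f/ → /fu/.

fuzʔufə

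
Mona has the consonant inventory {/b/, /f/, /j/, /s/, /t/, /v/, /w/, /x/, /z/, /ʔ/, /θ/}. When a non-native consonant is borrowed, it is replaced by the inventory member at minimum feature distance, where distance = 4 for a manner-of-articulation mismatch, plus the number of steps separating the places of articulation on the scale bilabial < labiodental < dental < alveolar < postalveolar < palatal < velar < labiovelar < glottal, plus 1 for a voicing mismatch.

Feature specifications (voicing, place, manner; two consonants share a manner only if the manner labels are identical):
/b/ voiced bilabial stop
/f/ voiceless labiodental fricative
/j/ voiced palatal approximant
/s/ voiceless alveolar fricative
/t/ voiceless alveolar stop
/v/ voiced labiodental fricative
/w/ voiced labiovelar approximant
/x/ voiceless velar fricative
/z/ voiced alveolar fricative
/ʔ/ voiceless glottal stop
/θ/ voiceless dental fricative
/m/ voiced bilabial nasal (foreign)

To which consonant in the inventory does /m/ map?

b

/b/ is closest: manner differs (nasal→stop, +4), place distance 0 (bilabial→bilabial), same voicing; total 4. Next closest is /v/ at distance 5.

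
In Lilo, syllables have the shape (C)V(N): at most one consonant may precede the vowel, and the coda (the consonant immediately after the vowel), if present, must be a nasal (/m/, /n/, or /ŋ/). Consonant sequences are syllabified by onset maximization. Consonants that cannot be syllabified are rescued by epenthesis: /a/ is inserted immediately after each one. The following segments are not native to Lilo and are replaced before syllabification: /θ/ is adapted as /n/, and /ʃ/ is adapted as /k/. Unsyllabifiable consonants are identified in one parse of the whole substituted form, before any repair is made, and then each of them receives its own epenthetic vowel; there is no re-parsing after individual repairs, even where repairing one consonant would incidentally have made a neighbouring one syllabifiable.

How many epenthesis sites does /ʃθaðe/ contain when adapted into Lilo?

1

After substitution the input is /knaðe/.
The unsyllabifiable consonants are /k/; each receives one epenthetic vowel.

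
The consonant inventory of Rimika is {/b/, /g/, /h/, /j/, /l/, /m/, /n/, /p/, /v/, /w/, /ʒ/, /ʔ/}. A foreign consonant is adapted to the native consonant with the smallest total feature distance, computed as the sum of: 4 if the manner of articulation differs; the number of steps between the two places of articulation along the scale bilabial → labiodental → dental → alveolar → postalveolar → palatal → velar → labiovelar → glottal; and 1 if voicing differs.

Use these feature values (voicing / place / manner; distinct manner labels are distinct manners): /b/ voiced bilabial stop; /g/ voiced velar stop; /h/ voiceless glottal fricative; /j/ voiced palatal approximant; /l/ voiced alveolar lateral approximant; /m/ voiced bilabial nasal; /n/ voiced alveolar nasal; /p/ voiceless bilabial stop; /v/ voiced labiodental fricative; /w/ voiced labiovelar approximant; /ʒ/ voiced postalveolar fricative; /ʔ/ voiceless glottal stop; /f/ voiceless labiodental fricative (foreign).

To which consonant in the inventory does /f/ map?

/v/ is closest: same manner (fricative), place distance 0 (labiodental→labiodental), voicing differs (+1); total 1. Next closest is /ʒ/ at distance 4.

v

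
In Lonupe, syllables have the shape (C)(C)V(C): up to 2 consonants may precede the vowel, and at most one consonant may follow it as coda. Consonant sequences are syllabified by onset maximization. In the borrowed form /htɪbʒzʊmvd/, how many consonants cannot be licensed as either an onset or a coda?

The consonants /v/, /d/ cannot be parsed into a legal (C)(C)V(C) syllable (at most one coda consonant is licensed; onsets may contain at most 2 consonants).

2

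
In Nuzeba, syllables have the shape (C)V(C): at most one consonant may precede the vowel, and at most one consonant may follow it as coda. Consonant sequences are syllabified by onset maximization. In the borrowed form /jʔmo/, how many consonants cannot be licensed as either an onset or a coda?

2

The consonants /j/, /ʔ/ cannot be parsed into a legal (C)V(C) syllable (at most one coda consonant is licensed; onsets are limited to one consonant).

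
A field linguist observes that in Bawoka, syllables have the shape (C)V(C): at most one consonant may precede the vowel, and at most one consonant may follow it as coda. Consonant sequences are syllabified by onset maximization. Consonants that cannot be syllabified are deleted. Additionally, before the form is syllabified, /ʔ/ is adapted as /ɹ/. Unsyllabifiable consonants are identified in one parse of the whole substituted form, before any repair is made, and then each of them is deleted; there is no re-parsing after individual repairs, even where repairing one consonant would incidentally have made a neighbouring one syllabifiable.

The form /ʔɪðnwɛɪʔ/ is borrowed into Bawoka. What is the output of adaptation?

ɹɪðwɛɪɹ

Substitution: /ʔ/ → /ɹ/, giving /ɹɪðnwɛɪɹ/.
Syllabifying with onset maximization leaves /n/ stranded (at most one coda consonant is licensed; onsets are limited to one consonant).
Deleting the stranded consonants removes /n/.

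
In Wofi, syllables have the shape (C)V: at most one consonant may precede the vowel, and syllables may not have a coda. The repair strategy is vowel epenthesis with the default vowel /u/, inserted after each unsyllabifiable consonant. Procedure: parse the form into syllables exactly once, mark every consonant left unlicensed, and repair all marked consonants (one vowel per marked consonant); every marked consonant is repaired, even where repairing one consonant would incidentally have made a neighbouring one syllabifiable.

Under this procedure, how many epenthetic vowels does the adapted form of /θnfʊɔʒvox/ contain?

The unsyllabifiable consonants are /θ/, /n/, /ʒ/, /x/; each receives one epenthetic vowel.

4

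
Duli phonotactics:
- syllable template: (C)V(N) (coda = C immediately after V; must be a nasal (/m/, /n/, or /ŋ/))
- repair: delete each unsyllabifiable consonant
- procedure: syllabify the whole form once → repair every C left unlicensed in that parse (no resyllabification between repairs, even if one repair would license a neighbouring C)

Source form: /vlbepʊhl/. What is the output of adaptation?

The consonants /v/, /l/, /h/, /l/ cannot be parsed into a legal (C)V(N) syllable (only a nasal (/m/, /n/, or /ŋ/) is licensed in coda position; onsets are limited to one consonant).
Each unlicensed consonant is deleted: /v/, /l/, /h/, /l/.

bepʊ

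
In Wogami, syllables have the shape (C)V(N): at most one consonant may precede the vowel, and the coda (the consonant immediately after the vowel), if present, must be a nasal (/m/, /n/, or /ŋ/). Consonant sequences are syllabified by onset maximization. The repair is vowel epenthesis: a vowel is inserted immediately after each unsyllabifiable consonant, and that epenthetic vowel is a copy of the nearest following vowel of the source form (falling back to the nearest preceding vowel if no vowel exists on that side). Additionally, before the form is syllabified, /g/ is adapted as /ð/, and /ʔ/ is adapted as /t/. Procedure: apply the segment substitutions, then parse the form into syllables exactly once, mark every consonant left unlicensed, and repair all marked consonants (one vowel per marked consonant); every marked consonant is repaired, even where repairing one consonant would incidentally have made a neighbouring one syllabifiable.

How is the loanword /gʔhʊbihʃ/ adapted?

Substitution: /g/ → /ð/, /ʔ/ → /t/, giving /ðthʊbihʃ/.
The consonants /ð/, /t/, /h/, /ʃ/ cannot be parsed into a legal (C)V(N) syllable (only a nasal (/m/, /n/, or /ŋ/) is licensed in coda position; onsets are limited to one consonant).
Each unlicensed consonant becomes the onset of a new syllable: /ð/ → /ðʊ/, /t/ → /tʊ/, /h/ → /hi/, /ʃ/ → /ʃi/.

ðʊtʊhʊbihiʃi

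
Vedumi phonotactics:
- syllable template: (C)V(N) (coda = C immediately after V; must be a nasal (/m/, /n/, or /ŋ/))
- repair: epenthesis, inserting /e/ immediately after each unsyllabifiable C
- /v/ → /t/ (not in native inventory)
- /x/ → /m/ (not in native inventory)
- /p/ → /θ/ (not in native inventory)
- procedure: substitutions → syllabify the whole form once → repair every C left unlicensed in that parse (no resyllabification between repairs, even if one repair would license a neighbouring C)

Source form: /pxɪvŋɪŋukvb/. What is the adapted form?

θemɪteŋɪŋuketebe

Substitution: /p/ → /θ/, /x/ → /m/, /v/ → /t/, giving /θmɪtŋɪŋuktb/.
Syllabifying with onset maximization leaves /θ/, /t/, /k/, /t/, /b/ stranded (only a nasal (/m/, /n/, or /ŋ/) is licensed in coda position; onsets are limited to one consonant).
Each unlicensed consonant becomes the onset of a new syllable: /θ/ → /θe/, /t/ → /te/, /k/ → /ke/, /t/ → /te/, /b/ → /be/.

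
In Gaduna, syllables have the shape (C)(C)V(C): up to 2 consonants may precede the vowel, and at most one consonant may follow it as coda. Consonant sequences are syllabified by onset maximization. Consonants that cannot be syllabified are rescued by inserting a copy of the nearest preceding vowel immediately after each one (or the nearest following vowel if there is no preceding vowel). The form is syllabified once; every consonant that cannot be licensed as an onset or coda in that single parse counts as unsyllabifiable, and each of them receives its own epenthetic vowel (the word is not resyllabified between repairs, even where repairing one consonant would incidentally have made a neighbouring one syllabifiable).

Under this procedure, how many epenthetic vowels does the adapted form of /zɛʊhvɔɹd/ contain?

The unsyllabifiable consonants are /d/; each receives one epenthetic vowel.

1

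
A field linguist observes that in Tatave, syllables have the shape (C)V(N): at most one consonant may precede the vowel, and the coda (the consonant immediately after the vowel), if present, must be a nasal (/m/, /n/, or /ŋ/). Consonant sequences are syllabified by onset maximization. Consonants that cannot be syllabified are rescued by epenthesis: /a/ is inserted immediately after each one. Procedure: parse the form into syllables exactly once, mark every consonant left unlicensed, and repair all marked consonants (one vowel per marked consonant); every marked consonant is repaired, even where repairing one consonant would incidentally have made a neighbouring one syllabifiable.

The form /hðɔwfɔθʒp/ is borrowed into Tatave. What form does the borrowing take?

Syllabifying with onset maximization leaves /h/, /w/, /θ/, /ʒ/, /p/ stranded (only a nasal (/m/, /n/, or /ŋ/) is licensed in coda position; onsets are limited to one consonant).
Each unlicensed consonant becomes the onset of a new syllable: /h/ → /ha/, /w/ → /wa/, /θ/ → /θa/, /ʒ/ → /ʒa/, /p/ → /pa/.

haðɔwafɔθaʒapa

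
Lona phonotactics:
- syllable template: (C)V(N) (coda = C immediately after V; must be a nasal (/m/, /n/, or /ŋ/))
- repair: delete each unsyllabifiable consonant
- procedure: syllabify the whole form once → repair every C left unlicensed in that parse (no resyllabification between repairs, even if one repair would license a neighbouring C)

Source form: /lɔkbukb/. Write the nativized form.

lɔbu

Syllabifying with onset maximization leaves /k/, /k/, /b/ stranded (only a nasal (/m/, /n/, or /ŋ/) is licensed in coda position; onsets are limited to one consonant).
Deletion applies to /k/, /k/, /b/.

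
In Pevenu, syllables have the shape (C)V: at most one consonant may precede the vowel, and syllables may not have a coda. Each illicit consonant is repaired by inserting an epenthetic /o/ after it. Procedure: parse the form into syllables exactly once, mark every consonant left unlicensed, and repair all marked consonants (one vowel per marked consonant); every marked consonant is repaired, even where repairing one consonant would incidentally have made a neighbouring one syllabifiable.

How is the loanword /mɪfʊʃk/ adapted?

Under (C)V, the unsyllabifiable consonants are /ʃ/, /k/ (no codas are permitted; onsets are limited to one consonant).
Each unlicensed consonant becomes the onset of a new syllable: /ʃ/ → /ʃo/, /k/ → /ko/.

mɪfʊʃoko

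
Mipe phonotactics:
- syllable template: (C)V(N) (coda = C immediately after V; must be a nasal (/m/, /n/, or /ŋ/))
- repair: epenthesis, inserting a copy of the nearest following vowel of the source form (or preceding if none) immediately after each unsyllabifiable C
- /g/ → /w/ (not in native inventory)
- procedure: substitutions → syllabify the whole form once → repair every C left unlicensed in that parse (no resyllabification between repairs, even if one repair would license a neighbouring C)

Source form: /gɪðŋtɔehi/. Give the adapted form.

wɪðɔŋɔtɔehi

Substitution: /g/ → /w/, giving /wɪðŋtɔehi/.
The consonants /ð/, /ŋ/ cannot be parsed into a legal (C)V(N) syllable (only a nasal (/m/, /n/, or /ŋ/) is licensed in coda position; onsets are limited to one consonant).
Each unlicensed consonant becomes the onset of a new syllable: /ð/ → /ðɔ/, /ŋ/ → /ŋɔ/.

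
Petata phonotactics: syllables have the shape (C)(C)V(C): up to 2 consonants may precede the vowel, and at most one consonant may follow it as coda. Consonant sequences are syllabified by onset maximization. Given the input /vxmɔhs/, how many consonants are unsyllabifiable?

2

Syllabifying with onset maximization leaves /v/, /s/ stranded (at most one coda consonant is licensed; onsets may contain at most 2 consonants).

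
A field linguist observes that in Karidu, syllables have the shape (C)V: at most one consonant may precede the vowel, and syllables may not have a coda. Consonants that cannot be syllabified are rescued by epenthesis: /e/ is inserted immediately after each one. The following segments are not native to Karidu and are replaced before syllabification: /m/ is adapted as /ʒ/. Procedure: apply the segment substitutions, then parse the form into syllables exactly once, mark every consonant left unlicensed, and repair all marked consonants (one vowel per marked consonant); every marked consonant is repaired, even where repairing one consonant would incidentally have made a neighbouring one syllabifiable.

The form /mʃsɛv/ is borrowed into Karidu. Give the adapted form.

Substitution: /m/ → /ʒ/, giving /ʒʃsɛv/.
Syllabifying with onset maximization leaves /ʒ/, /ʃ/, /v/ stranded (no codas are permitted; onsets are limited to one consonant).
Epenthesis after each stranded consonant: /ʒ/ → /ʒe/, /ʃ/ → /ʃe/, /v/ → /ve/.

ʒeʃesɛve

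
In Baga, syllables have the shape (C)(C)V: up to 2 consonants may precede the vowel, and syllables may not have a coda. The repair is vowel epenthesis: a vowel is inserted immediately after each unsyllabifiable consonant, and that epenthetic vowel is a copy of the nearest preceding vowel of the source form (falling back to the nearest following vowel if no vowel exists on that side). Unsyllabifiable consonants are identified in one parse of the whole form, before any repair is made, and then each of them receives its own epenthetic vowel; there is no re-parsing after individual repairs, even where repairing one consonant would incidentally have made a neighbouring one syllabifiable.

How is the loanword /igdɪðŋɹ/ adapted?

Syllabifying with onset maximization leaves /ð/, /ŋ/, /ɹ/ stranded (no codas are permitted; onsets may contain at most 2 consonants).
Each unlicensed consonant becomes the onset of a new syllable: /ð/ → /ðɪ/, /ŋ/ → /ŋɪ/, /ɹ/ → /ɹɪ/.

igdɪðɪŋɪɹɪ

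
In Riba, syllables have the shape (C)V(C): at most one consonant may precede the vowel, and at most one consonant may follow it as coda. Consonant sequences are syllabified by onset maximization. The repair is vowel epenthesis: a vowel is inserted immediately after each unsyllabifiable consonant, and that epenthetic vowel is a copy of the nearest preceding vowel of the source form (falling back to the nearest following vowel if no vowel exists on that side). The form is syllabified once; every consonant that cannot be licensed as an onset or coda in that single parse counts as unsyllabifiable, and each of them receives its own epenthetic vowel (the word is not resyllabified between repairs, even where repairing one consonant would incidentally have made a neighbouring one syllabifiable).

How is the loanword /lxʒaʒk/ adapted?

Under (C)V(C), the unsyllabifiable consonants are /l/, /x/, /k/ (at most one coda consonant is licensed; onsets are limited to one consonant).
Inserting the epenthetic vowel yields /l/ → /la/, /x/ → /xa/, /k/ → /ka/.

laxaʒaʒka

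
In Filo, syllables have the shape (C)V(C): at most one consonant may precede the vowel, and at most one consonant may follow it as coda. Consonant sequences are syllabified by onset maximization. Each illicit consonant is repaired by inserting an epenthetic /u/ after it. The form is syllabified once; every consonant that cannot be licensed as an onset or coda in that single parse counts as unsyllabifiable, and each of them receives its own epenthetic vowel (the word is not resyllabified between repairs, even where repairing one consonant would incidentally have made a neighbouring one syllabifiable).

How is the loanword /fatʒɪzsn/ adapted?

fatʒɪzsunu

The consonants /s/, /n/ cannot be parsed into a legal (C)V(C) syllable (at most one coda consonant is licensed; onsets are limited to one consonant).
Each unlicensed consonant becomes the onset of a new syllable: /s/ → /su/, /n/ → /nu/.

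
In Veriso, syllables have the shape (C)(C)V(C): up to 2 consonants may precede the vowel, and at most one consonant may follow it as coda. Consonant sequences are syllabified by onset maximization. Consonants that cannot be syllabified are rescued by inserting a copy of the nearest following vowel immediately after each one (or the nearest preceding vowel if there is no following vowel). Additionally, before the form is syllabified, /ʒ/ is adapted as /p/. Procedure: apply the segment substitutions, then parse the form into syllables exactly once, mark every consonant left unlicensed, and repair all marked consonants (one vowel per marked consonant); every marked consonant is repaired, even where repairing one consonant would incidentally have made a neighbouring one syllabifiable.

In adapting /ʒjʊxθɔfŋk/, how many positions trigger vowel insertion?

2

After substitution the input is /pjʊxθɔfŋk/.
The unsyllabifiable consonants are /ŋ/, /k/; each receives one epenthetic vowel.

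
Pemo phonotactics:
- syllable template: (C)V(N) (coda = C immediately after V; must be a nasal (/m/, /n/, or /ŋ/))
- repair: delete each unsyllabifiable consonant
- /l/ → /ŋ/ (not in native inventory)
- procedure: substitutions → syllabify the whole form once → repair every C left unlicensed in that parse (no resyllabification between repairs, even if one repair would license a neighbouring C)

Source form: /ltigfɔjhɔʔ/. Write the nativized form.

Substitution: /l/ → /ŋ/, giving /ŋtigfɔjhɔʔ/.
Syllabifying with onset maximization leaves /ŋ/, /g/, /j/, /ʔ/ stranded (only a nasal (/m/, /n/, or /ŋ/) is licensed in coda position; onsets are limited to one consonant).
Deleting the stranded consonants removes /ŋ/, /g/, /j/, /ʔ/.

tifɔhɔ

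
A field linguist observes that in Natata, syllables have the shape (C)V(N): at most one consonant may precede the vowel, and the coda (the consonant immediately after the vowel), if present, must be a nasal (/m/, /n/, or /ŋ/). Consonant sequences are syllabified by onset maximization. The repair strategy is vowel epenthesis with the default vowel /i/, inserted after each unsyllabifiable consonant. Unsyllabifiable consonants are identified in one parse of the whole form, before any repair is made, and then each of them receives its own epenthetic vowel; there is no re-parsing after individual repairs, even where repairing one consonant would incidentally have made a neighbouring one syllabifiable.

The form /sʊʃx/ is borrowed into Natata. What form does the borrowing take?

Syllabifying with onset maximization leaves /ʃ/, /x/ stranded (only a nasal (/m/, /n/, or /ŋ/) is licensed in coda position; onsets are limited to one consonant).
Inserting the epenthetic vowel yields /ʃ/ → /ʃi/, /x/ → /xi/.

sʊʃixi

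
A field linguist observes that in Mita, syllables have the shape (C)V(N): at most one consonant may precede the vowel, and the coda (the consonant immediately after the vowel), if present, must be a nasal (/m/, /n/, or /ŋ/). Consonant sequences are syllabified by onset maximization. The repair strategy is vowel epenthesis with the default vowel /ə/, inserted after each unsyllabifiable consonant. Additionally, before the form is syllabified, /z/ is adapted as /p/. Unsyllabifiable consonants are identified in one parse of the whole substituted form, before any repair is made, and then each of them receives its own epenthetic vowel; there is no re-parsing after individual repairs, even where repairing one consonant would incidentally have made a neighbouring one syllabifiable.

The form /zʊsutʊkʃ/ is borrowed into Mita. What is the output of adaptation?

pʊsutʊkəʃə

Substitution: /z/ → /p/, giving /pʊsutʊkʃ/.
Syllabifying with onset maximization leaves /k/, /ʃ/ stranded (only a nasal (/m/, /n/, or /ŋ/) is licensed in coda position; onsets are limited to one consonant).
Inserting the epenthetic vowel yields /k/ → /kə/, /ʃ/ → /ʃə/.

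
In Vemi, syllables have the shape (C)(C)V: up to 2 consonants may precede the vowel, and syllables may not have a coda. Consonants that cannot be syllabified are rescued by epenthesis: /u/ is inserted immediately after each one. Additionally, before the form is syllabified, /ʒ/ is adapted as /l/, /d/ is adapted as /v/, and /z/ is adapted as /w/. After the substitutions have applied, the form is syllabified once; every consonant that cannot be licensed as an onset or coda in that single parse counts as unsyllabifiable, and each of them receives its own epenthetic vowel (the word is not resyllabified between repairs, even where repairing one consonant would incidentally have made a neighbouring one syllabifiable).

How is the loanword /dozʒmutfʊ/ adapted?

Substitution: /d/ → /v/, /z/ → /w/, /ʒ/ → /l/, giving /vowlmutfʊ/.
Under (C)(C)V, the unsyllabifiable consonants are /w/ (no codas are permitted; onsets may contain at most 2 consonants).
Inserting the epenthetic vowel yields /w/ → /wu/.

vowulmutfʊ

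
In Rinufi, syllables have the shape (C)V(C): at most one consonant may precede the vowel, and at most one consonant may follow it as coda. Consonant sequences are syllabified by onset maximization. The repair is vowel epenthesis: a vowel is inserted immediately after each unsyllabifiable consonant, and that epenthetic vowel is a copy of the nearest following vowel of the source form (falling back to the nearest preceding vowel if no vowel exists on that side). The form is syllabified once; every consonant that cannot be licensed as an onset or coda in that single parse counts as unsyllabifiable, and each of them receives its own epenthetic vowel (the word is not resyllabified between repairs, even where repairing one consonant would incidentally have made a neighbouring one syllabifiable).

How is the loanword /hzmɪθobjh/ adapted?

The consonants /h/, /z/, /j/, /h/ cannot be parsed into a legal (C)V(C) syllable (at most one coda consonant is licensed; onsets are limited to one consonant).
Each unlicensed consonant becomes the onset of a new syllable: /h/ → /hɪ/, /z/ → /zɪ/, /j/ → /jo/, /h/ → /ho/.

hɪzɪmɪθobjoho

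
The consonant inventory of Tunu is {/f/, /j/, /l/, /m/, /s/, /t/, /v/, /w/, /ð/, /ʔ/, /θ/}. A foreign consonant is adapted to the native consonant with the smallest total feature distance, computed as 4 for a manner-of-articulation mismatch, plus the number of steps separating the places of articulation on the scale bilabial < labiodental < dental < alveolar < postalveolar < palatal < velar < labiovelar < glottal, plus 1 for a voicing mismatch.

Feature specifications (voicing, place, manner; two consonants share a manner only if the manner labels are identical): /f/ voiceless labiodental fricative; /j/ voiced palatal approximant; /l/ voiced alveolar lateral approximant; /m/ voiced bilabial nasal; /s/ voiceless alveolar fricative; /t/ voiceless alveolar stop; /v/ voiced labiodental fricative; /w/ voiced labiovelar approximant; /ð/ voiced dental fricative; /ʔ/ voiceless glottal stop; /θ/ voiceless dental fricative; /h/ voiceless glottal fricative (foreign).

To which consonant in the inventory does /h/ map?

/ʔ/ is closest: manner differs (fricative→stop, +4), place distance 0 (glottal→glottal), same voicing; total 4. Next closest is /s/ at distance 5.

ʔ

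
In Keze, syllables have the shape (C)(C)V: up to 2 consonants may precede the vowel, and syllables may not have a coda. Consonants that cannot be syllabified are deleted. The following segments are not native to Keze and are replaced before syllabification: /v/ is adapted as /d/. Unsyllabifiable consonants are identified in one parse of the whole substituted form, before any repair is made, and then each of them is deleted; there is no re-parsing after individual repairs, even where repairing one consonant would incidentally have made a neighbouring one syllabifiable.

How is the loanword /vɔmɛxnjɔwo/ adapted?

Substitution: /v/ → /d/, giving /dɔmɛxnjɔwo/.
Under (C)(C)V, the unsyllabifiable consonants are /x/ (no codas are permitted; onsets may contain at most 2 consonants).
Deleting the stranded consonants removes /x/.

dɔmɛnjɔwo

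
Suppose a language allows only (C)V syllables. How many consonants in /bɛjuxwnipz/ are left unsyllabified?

4

Under (C)V, the unsyllabifiable consonants are /x/, /w/, /p/, /z/ (no codas are permitted; onsets are limited to one consonant).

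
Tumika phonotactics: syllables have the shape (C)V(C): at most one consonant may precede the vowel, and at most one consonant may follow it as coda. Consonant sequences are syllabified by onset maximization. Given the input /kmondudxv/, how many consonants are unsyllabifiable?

3

Under (C)V(C), the unsyllabifiable consonants are /k/, /x/, /v/ (at most one coda consonant is licensed; onsets are limited to one consonant).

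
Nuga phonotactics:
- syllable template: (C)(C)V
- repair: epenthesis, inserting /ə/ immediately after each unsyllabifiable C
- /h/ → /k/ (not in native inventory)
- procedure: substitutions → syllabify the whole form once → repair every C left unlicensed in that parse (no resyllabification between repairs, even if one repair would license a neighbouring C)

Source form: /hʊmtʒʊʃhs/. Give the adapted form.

kʊmətʒʊʃəkəsə

Substitution: /h/ → /k/, giving /kʊmtʒʊʃks/.
The consonants /m/, /ʃ/, /k/, /s/ cannot be parsed into a legal (C)(C)V syllable (no codas are permitted; onsets may contain at most 2 consonants).
Inserting the epenthetic vowel yields /m/ → /mə/, /ʃ/ → /ʃə/, /k/ → /kə/, /s/ → /sə/.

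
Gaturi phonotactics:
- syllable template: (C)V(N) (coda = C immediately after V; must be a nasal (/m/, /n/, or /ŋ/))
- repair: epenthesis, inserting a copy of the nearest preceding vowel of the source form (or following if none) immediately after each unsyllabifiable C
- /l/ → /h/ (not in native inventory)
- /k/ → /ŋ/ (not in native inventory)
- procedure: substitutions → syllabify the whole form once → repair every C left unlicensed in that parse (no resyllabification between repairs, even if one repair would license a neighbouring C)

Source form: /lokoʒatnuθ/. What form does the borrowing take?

Substitution: /l/ → /h/, /k/ → /ŋ/, giving /hoŋoʒatnuθ/.
Syllabifying with onset maximization leaves /t/, /θ/ stranded (only a nasal (/m/, /n/, or /ŋ/) is licensed in coda position; onsets are limited to one consonant).
Epenthesis after each stranded consonant: /t/ → /ta/, /θ/ → /θu/.

hoŋoʒatanuθu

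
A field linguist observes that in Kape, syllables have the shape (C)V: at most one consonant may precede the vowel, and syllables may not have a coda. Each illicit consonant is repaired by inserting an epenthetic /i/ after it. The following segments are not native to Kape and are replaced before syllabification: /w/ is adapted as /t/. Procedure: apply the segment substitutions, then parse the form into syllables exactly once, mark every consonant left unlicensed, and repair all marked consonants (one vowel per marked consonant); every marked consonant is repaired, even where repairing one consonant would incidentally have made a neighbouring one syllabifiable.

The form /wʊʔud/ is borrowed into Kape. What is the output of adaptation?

Substitution: /w/ → /t/, giving /tʊʔud/.
Under (C)V, the unsyllabifiable consonants are /d/ (no codas are permitted; onsets are limited to one consonant).
Inserting the epenthetic vowel yields /d/ → /di/.

tʊʔudi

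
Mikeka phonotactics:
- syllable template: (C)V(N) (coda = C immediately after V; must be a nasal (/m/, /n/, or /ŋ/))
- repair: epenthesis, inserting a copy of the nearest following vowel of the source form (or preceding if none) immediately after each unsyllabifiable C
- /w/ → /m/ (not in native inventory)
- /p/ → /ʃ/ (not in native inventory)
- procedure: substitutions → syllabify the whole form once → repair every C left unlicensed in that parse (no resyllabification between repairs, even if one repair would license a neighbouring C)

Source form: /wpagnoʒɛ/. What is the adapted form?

maʃagonoʒɛ

Substitution: /w/ → /m/, /p/ → /ʃ/, giving /mʃagnoʒɛ/.
Under (C)V(N), the unsyllabifiable consonants are /m/, /g/ (only a nasal (/m/, /n/, or /ŋ/) is licensed in coda position; onsets are limited to one consonant).
Inserting the epenthetic vowel yields /m/ → /ma/, /g/ → /go/.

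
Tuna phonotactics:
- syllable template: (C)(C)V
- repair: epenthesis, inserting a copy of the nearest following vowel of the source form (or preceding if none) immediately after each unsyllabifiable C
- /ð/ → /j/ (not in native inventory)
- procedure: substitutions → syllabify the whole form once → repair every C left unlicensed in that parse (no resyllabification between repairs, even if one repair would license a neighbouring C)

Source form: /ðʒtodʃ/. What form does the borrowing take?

joʒtodoʃo

Substitution: /ð/ → /j/, giving /jʒtodʃ/.
The consonants /j/, /d/, /ʃ/ cannot be parsed into a legal (C)(C)V syllable (no codas are permitted; onsets may contain at most 2 consonants).
Epenthesis after each stranded consonant: /j/ → /jo/, /d/ → /do/, /ʃ/ → /ʃo/.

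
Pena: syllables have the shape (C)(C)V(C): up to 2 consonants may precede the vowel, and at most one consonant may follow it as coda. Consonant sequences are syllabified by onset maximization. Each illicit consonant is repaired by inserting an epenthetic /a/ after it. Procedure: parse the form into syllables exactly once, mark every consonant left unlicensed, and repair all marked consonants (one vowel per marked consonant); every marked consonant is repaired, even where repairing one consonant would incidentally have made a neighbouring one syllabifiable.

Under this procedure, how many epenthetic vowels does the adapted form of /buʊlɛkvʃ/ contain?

The unsyllabifiable consonants are /v/, /ʃ/; each receives one epenthetic vowel.

2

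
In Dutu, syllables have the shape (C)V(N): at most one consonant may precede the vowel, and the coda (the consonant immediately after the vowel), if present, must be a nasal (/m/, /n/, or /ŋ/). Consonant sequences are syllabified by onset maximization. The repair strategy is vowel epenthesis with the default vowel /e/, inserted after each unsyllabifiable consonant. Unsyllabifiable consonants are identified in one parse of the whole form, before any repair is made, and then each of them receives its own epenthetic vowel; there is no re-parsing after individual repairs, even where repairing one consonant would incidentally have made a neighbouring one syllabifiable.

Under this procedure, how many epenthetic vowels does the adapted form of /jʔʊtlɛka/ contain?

The unsyllabifiable consonants are /j/, /t/; each receives one epenthetic vowel.

2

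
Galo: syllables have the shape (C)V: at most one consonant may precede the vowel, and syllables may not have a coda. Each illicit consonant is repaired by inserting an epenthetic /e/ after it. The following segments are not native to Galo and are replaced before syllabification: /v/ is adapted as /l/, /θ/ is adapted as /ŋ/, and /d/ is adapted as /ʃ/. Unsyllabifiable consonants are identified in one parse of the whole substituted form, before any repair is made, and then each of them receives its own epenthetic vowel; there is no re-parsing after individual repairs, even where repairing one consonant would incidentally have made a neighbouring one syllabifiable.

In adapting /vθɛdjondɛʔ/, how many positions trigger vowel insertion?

After substitution the input is /lŋɛʃjonʃɛʔ/.
The unsyllabifiable consonants are /l/, /ʃ/, /n/, /ʔ/; each receives one epenthetic vowel.

4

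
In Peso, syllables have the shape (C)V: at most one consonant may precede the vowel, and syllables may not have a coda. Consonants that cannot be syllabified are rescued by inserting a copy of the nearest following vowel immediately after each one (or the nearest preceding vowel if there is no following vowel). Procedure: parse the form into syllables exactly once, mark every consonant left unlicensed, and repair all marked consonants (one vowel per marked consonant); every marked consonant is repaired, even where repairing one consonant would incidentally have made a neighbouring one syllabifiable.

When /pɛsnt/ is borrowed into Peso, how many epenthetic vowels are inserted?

The unsyllabifiable consonants are /s/, /n/, /t/; each receives one epenthetic vowel.

3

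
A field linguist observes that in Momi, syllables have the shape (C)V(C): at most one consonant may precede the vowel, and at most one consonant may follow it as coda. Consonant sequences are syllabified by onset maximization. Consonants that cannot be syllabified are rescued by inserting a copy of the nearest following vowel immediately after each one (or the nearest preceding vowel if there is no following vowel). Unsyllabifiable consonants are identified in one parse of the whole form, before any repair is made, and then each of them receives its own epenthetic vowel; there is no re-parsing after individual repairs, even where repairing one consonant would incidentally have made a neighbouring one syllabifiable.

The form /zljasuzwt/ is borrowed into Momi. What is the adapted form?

zalajasuzwutu

The consonants /z/, /l/, /w/, /t/ cannot be parsed into a legal (C)V(C) syllable (at most one coda consonant is licensed; onsets are limited to one consonant).
Epenthesis after each stranded consonant: /z/ → /za/, /l/ → /la/, /w/ → /wu/, /t/ → /tu/.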